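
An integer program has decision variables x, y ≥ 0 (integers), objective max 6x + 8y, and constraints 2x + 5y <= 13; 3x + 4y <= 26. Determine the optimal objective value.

36

The continuous relaxation peaks at (6.5, 0) with value 39.00; rounding to a feasible lattice point costs some objective.
(x,y)=(6,0): 2·6+5·0=12≤13, 3·6+4·0=18≤26, objective 36.
(x,y)=(5,0): 2·5+5·0=10≤13, 3·5+4·0=15≤26, objective 30.
The best lattice point is (6,0), giving 36.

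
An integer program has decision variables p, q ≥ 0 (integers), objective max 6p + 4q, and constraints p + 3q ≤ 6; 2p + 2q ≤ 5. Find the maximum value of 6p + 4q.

12

(p,q)=(2,0) is feasible, giving 12.
(p,q)=(1,1) is feasible, giving 10.
(p,q)=(1,0) is feasible, giving 6.
The best lattice point is (2,0), giving 12.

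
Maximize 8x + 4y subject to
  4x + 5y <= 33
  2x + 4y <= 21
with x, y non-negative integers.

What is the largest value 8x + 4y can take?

64

(x,y)=(8,0) is feasible, giving 64.
(x,y)=(7,1) is feasible, giving 60.
(x,y)=(7,0) is feasible, giving 56.
No feasible integer point exceeds 64.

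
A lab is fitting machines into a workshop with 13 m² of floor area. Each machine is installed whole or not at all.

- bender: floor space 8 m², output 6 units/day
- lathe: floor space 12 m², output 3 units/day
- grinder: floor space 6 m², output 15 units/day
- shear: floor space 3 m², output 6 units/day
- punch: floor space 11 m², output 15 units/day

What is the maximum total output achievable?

21

Allowing fractional choices, the relaxed optimum would be about 26.5, but machines are indivisible.
grinder: floor space 6 ≤ 13, output 15.
grinder + shear: floor space 6 + 3 = 9 ≤ 13, output 15 + 6 = 21.
punch: floor space 11 ≤ 13, output 15.
Best is grinder and shear with total output 21.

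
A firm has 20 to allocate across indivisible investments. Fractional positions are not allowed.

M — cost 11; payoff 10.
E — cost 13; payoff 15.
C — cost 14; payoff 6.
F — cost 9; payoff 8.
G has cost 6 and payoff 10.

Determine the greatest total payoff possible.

M + G: cost 11 + 6 = 17 ≤ 20, payoff 10 + 10 = 20.
F + G: cost 9 + 6 = 15 ≤ 20, payoff 8 + 10 = 18.
E + G: cost 13 + 6 = 19 ≤ 20, payoff 15 + 10 = 25.
Best is E and G with total payoff 25.

25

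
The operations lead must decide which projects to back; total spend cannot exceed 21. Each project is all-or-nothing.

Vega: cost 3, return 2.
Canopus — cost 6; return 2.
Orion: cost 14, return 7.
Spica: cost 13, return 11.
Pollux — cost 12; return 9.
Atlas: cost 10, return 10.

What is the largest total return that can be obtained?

14

Take Vega, Canopus, and Atlas: cost 3 + 6 + 10 = 19 ≤ 21, return 2 + 2 + 10 = 14.
No other feasible combination does better.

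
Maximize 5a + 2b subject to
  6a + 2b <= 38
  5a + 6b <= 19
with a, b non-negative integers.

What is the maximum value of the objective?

Relaxing integrality, the LP optimum is 19.00 at (a,b) = (3.8, 0), which is not an integer point.
(a,b)=(3,0): 6·3+2·0=18≤38, 5·3+6·0=15≤19, objective 15.
(a,b)=(2,1): 6·2+2·1=14≤38, 5·2+6·1=16≤19, objective 12.
(a,b)=(2,0): 6·2+2·0=12≤38, 5·2+6·0=10≤19, objective 10.
The best lattice point is (3,0), giving 15.

15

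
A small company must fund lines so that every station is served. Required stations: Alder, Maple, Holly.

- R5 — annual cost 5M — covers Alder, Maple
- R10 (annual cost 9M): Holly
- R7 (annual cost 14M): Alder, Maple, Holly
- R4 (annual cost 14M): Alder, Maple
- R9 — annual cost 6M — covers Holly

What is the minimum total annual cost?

Choose R5 and R9: together they cover Alder, Maple, Holly — every station.
Total annual cost: 5 + 6 = 11.

11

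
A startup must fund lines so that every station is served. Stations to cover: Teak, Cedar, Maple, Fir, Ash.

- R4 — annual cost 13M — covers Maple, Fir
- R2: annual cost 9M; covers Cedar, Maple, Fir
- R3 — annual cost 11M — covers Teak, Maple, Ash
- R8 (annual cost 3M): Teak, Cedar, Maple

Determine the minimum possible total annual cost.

The greedy cost-per-new-station heuristic would pick R8, R2, and R3 for 23, but a cheaper cover exists.
Choose R2 and R3: together they cover Teak, Cedar, Maple, Fir, Ash — every station.
Total annual cost: 9 + 11 = 20.
No cover costs less than 20.

20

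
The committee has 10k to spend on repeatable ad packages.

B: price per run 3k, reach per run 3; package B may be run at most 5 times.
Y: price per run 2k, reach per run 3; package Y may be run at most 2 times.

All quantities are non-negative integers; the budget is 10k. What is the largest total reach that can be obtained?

12

2×B and 2×Y: price 10 ≤ 10, reach 2·3 + 2·3 = 12.
1×B and 2×Y: price 7 ≤ 10, reach 1·3 + 2·3 = 9.
Best is 12.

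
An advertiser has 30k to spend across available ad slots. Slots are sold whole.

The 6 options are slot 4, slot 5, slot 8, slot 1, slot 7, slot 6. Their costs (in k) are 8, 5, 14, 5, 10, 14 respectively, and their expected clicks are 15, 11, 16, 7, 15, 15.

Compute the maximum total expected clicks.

48

Allowing fractional choices, the relaxed optimum would be about 50.3, but ad slots are indivisible.
slot 4 + slot 5 + slot 8: cost 8 + 5 + 14 = 27 ≤ 30, expected clicks 15 + 11 + 16 = 42.
slot 4 + slot 5 + slot 1 + slot 7: cost 8 + 5 + 5 + 10 = 28 ≤ 30, expected clicks 15 + 11 + 7 + 15 = 48.
slot 5 + slot 8 + slot 7: cost 5 + 14 + 10 = 29 ≤ 30, expected clicks 11 + 16 + 15 = 42.
Best is slot 4, slot 5, slot 1, and slot 7 with total expected clicks 48.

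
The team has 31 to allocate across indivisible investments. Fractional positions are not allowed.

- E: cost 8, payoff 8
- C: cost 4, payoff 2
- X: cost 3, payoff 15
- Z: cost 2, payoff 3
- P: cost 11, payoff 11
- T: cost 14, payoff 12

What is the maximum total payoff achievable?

41

Take X, Z, P, and T: cost 3 + 2 + 11 + 14 = 30 ≤ 31, payoff 15 + 3 + 11 + 12 = 41.
No other feasible combination does better.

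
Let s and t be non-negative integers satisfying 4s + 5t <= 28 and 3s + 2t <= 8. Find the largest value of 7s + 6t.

(s,t)=(0,4): 4·0+5·4=20≤28, 3·0+2·4=8≤8, objective 24.
(s,t)=(0,3): 4·0+5·3=15≤28, 3·0+2·3=6≤8, objective 18.
No feasible integer point exceeds 24.

24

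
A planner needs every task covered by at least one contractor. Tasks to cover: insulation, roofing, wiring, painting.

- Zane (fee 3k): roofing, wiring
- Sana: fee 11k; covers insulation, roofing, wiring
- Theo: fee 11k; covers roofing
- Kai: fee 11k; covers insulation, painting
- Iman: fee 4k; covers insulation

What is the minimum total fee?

14

The greedy cost-per-new-task heuristic would pick Zane, Iman, and Kai for 18, but a cheaper cover exists.
Choose Zane and Kai: together they cover insulation, roofing, wiring, painting — every task.
Total fee: 3 + 11 = 14.
No cover costs less than 14.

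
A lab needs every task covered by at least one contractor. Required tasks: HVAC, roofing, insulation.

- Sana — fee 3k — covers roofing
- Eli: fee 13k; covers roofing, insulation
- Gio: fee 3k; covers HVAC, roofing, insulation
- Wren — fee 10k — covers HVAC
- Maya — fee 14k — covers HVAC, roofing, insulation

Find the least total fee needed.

3

This is a weighted set-cover instance.
Gio alone covers HVAC, roofing, insulation — every task.
Total fee: 3.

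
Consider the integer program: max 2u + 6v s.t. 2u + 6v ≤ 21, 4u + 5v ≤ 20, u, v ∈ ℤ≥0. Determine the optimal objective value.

20

(u,v)=(1,3) is feasible, giving 20.
(u,v)=(0,3) is feasible, giving 18.
Maximum is 20 at (u,v)=(1,3).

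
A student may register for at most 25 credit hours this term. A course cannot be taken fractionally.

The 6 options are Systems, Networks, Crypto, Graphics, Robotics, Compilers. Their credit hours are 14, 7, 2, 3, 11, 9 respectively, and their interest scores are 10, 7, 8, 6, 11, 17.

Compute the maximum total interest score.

42

Networks + Crypto + Graphics + Compilers: credit hours 7 + 2 + 3 + 9 = 21 ≤ 25, interest score 7 + 8 + 6 + 17 = 38.
Crypto + Robotics + Compilers: credit hours 2 + 11 + 9 = 22 ≤ 25, interest score 8 + 11 + 17 = 36.
Crypto + Graphics + Robotics + Compilers: credit hours 2 + 3 + 11 + 9 = 25 ≤ 25, interest score 8 + 6 + 11 + 17 = 42.
Best is Crypto, Graphics, Robotics, and Compilers with total interest score 42.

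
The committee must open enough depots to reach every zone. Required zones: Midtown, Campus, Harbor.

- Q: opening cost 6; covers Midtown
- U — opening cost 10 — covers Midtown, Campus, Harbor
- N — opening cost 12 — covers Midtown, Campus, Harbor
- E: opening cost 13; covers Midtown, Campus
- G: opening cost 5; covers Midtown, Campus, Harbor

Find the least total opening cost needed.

This is an integer covering problem.
G alone covers Midtown, Campus, Harbor — every zone.
Total opening cost: 5.
No cover costs less than 5.

5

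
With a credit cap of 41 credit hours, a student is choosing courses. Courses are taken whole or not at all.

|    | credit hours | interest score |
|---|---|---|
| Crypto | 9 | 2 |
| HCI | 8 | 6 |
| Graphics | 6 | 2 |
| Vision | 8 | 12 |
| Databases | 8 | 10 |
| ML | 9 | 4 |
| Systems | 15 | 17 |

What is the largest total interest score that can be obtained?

45

Graphics + Vision + Databases + Systems: credit hours 6 + 8 + 8 + 15 = 37 ≤ 41, interest score 2 + 12 + 10 + 17 = 41.
Vision + Databases + ML + Systems: credit hours 8 + 8 + 9 + 15 = 40 ≤ 41, interest score 12 + 10 + 4 + 17 = 43.
HCI + Vision + Databases + Systems: credit hours 8 + 8 + 8 + 15 = 39 ≤ 41, interest score 6 + 12 + 10 + 17 = 45.
Best is HCI, Vision, Databases, and Systems with total interest score 45.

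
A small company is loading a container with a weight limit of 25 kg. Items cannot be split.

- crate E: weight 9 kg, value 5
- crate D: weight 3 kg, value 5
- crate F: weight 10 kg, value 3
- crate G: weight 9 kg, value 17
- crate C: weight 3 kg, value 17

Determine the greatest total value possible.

44

Treat it as a binary knapsack problem.
Take crate E, crate D, crate G, and crate C: weight 9 + 3 + 9 + 3 = 24 ≤ 25, value 5 + 5 + 17 + 17 = 44.
No other feasible combination does better.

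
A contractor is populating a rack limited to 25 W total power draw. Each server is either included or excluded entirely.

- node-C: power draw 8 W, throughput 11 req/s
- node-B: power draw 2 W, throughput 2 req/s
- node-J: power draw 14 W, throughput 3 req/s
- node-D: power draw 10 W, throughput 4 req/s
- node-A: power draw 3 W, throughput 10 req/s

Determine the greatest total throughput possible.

27

Allowing fractional choices, the relaxed optimum would be about 27.4, but servers are indivisible.
node-C + node-J + node-A: power draw 8 + 14 + 3 = 25 ≤ 25, throughput 11 + 3 + 10 = 24.
node-C + node-D + node-A: power draw 8 + 10 + 3 = 21 ≤ 25, throughput 11 + 4 + 10 = 25.
node-C + node-B + node-D + node-A: power draw 8 + 2 + 10 + 3 = 23 ≤ 25, throughput 11 + 2 + 4 + 10 = 27.
Best is node-C, node-B, node-D, and node-A with total throughput 27.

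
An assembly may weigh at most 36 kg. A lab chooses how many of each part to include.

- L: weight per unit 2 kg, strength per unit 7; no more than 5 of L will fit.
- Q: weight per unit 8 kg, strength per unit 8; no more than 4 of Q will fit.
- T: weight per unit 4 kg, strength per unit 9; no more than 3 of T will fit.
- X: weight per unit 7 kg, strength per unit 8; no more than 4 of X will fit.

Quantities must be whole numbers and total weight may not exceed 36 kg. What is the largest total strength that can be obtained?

L has the best ratio (7/2); taking only L gives at most 5×7 = 35 (stopped by the supply cap of 5).
Mixing does better — 5×L, 3×T, and 2×X: weight 36 ≤ 36, strength 5·7 + 3·9 + 2·8 = 78.

78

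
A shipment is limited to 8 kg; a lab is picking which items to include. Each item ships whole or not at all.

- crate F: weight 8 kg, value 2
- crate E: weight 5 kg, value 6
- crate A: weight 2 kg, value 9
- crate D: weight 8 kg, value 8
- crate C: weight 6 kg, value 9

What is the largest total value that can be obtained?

crate A + crate C: weight 2 + 6 = 8 ≤ 8, value 9 + 9 = 18.
crate A: weight 2 ≤ 8, value 9.
crate E + crate A: weight 5 + 2 = 7 ≤ 8, value 6 + 9 = 15.
Best is crate A and crate C with total value 18.

18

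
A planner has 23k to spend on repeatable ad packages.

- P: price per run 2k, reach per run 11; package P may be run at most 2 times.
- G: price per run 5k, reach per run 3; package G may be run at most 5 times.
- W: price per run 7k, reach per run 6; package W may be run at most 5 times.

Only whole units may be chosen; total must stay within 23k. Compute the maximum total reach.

2×P, 1×G, and 2×W: price 23 ≤ 23, reach 2·11 + 1·3 + 2·6 = 37.
2×P and 2×W: price 18 ≤ 23, reach 2·11 + 2·6 = 34.
Best is 37.

37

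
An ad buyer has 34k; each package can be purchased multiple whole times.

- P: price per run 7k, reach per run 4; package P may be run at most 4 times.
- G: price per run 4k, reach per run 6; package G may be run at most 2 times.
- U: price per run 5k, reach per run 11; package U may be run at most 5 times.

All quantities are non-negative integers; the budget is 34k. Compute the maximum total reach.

This is a bounded integer knapsack.
U has the best ratio (11/5); taking only U gives at most 5×11 = 55 (stopped by the supply cap of 5).
Mixing does better — 2×G and 5×U: price 33 ≤ 34, reach 2·6 + 5·11 = 67.

67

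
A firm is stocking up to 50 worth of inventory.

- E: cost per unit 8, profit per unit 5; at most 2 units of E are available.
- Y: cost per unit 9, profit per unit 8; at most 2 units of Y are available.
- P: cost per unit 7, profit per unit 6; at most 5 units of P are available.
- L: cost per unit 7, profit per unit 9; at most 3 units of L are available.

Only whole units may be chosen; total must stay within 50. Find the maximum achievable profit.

51

This is a bounded integer knapsack.
L has the best ratio (9/7); taking only L gives at most 3×9 = 27 (stopped by the supply cap of 3).
Mixing does better — 4×P and 3×L: cost 49 ≤ 50, profit 4·6 + 3·9 = 51.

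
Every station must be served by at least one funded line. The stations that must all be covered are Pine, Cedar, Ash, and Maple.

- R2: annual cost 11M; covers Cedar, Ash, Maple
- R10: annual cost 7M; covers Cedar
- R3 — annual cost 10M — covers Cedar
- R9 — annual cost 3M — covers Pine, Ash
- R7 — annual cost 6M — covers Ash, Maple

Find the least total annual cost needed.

Choose R2 and R9: together they cover Pine, Cedar, Ash, Maple — every station.
Total annual cost: 11 + 3 = 14.
No cover costs less than 14.

14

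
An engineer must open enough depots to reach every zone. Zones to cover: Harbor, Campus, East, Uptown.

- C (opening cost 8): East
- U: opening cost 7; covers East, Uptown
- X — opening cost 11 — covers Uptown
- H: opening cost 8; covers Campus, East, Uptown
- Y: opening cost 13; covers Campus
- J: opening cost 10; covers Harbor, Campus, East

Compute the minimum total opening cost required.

17

Choose U and J: together they cover Harbor, Campus, East, Uptown — every zone.
Total opening cost: 7 + 10 = 17.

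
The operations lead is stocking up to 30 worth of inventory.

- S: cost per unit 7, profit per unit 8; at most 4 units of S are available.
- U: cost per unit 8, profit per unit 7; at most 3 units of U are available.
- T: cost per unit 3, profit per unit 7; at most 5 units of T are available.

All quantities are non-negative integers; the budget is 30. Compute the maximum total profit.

This is a bounded integer knapsack.
T has the best ratio (7/3); taking only T gives at most 5×7 = 35 (stopped by the supply cap of 5).
Mixing does better — 2×S and 5×T: cost 29 ≤ 30, profit 2·8 + 5·7 = 51.

51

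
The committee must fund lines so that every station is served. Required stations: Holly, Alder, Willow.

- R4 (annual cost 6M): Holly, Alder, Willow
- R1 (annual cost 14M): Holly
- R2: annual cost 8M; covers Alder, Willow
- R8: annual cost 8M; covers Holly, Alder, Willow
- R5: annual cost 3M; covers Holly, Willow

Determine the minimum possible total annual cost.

6

This is an integer covering problem.
R4 alone covers Holly, Alder, Willow — every station.
Total annual cost: 6.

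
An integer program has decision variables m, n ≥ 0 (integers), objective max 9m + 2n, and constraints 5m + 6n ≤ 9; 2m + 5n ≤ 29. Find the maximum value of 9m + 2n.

Relaxing integrality, the LP optimum is 16.20 at (m,n) = (1.8, 0), which is not an integer point.
(m,n)=(1,0): 5·1+6·0=5≤9, 2·1+5·0=2≤29, objective 9.
(m,n)=(0,1): 5·0+6·1=6≤9, 2·0+5·1=5≤29, objective 2.
No feasible integer point exceeds 9.

9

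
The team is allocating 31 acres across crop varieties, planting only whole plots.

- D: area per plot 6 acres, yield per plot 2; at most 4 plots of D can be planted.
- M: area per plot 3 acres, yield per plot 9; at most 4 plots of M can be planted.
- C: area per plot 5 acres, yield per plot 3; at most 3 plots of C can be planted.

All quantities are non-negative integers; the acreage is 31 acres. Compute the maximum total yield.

This is a bounded integer knapsack.
Take 4×M and 3×C: area 27 ≤ 31, yield 4·9 + 3·3 = 45.
M has the best ratio (9/3) and is taken to its limit of 4; remaining capacity is filled optimally with the others.

45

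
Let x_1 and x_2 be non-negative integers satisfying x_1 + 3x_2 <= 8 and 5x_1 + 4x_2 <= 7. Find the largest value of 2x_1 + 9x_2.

(x_1,x_2)=(0,1): 1·0+3·1=3≤8, 5·0+4·1=4≤7, objective 9.
(x_1,x_2)=(1,0): 1·1+3·0=1≤8, 5·1+4·0=5≤7, objective 2.
(x_1,x_2)=(0,0): 1·0+3·0=0≤8, 5·0+4·0=0≤7, objective 0.
No feasible integer point exceeds 9.

9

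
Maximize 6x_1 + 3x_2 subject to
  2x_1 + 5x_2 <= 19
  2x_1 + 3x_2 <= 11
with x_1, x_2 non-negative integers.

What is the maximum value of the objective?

The continuous relaxation peaks at (5.5, 0) with value 33.00; rounding to a feasible lattice point costs some objective.
(x_1,x_2)=(5,0): 2·5+5·0=10≤19, 2·5+3·0=10≤11, objective 30.
(x_1,x_2)=(4,1): 2·4+5·1=13≤19, 2·4+3·1=11≤11, objective 27.
(x_1,x_2)=(4,0): 2·4+5·0=8≤19, 2·4+3·0=8≤11, objective 24.
Maximum is 30 at (x_1,x_2)=(5,0).

30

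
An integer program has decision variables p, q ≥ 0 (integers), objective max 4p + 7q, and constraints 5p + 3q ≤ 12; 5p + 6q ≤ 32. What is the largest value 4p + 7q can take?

28

(p,q)=(0,4) is feasible, giving 28.
(p,q)=(0,3) is feasible, giving 21.
No feasible integer point exceeds 28.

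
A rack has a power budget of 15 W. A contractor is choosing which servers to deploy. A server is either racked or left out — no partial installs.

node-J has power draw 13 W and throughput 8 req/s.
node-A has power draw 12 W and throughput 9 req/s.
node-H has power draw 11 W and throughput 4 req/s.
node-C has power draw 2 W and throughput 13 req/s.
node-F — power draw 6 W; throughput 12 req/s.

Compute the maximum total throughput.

25

Treat it as a binary knapsack problem.
Take node-C and node-F: power draw 2 + 6 = 8 ≤ 15, throughput 13 + 12 = 25.
No other feasible combination does better.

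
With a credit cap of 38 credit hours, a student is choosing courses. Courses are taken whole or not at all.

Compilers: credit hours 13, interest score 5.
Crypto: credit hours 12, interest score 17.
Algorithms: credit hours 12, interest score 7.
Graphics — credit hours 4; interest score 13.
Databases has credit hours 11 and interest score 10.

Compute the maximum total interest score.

40

Allowing fractional choices, the relaxed optimum would be about 46.4, but courses are indivisible.
Crypto + Algorithms + Graphics: credit hours 12 + 12 + 4 = 28 ≤ 38, interest score 17 + 7 + 13 = 37.
Crypto + Graphics + Databases: credit hours 12 + 4 + 11 = 27 ≤ 38, interest score 17 + 13 + 10 = 40.
Best is Crypto, Graphics, and Databases with total interest score 40.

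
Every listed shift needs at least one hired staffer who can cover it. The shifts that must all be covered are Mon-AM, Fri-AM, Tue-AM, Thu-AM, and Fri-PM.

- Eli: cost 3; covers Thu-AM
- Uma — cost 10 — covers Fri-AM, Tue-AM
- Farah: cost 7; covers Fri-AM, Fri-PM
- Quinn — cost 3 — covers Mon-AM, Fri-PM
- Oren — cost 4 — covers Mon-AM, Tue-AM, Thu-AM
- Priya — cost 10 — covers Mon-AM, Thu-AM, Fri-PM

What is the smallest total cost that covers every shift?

11

This is a weighted set-cover instance.
The greedy cost-per-new-shift heuristic would pick Oren, Quinn, and Farah for 14, but a cheaper cover exists.
Choose Farah and Oren: together they cover Mon-AM, Fri-AM, Tue-AM, Thu-AM, Fri-PM — every shift.
Total cost: 7 + 4 = 11.
No cover costs less than 11.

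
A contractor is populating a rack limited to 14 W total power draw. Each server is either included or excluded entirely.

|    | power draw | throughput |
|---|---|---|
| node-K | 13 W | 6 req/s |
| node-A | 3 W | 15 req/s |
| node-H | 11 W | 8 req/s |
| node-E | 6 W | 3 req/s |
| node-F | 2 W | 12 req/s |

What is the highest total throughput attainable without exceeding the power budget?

Take node-A, node-E, and node-F: power draw 3 + 6 + 2 = 11 ≤ 14, throughput 15 + 3 + 12 = 30.
No other feasible combination does better.

30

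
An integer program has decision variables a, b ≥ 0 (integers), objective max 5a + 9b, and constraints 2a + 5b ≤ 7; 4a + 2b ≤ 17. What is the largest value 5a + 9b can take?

The continuous relaxation peaks at (3.5, 0) with value 17.50; rounding to a feasible lattice point costs some objective.
(a,b)=(3,0) is feasible, giving 15.
(a,b)=(2,0) is feasible, giving 10.
The best lattice point is (3,0), giving 15.

15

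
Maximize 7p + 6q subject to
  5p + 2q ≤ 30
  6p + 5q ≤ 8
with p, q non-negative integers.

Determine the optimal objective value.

(p,q)=(1,0): 5·1+2·0=5≤30, 6·1+5·0=6≤8, objective 7.
(p,q)=(0,1): 5·0+2·1=2≤30, 6·0+5·1=5≤8, objective 6.
(p,q)=(0,0): 5·0+2·0=0≤30, 6·0+5·0=0≤8, objective 0.
No feasible integer point exceeds 7.

7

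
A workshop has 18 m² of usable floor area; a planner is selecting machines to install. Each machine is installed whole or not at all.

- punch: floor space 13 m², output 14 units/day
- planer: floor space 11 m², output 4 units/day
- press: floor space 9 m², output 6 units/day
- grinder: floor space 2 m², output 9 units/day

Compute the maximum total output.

23

punch + grinder: floor space 13 + 2 = 15 ≤ 18, output 14 + 9 = 23.
punch: floor space 13 ≤ 18, output 14.
press + grinder: floor space 9 + 2 = 11 ≤ 18, output 6 + 9 = 15.
Best is punch and grinder with total output 23.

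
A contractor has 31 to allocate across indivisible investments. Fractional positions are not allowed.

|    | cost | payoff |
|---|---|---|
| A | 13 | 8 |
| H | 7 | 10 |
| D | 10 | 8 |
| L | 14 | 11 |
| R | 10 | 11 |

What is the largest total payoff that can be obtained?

32

Allowing fractional choices, the relaxed optimum would be about 32.1, but investments are indivisible.
A + H + R: cost 13 + 7 + 10 = 30 ≤ 31, payoff 8 + 10 + 11 = 29.
H + D + R: cost 7 + 10 + 10 = 27 ≤ 31, payoff 10 + 8 + 11 = 29.
H + L + R: cost 7 + 14 + 10 = 31 ≤ 31, payoff 10 + 11 + 11 = 32.
Best is H, L, and R with total payoff 32.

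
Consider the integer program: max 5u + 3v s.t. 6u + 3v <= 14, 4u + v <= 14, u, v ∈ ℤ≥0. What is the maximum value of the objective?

(u,v)=(0,4) is feasible, giving 12.
(u,v)=(0,3) is feasible, giving 9.
No feasible integer point exceeds 12.

12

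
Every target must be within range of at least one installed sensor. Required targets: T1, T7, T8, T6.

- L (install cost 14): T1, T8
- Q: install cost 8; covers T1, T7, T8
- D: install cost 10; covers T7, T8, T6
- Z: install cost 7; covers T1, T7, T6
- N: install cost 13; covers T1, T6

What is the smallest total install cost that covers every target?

This is a weighted set-cover instance.
Choose Q and Z: together they cover T1, T7, T8, T6 — every target.
Total install cost: 8 + 7 = 15.
No cover costs less than 15.

15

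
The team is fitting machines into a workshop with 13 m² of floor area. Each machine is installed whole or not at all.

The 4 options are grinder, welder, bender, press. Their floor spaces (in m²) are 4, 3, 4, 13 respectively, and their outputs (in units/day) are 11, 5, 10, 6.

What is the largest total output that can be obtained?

Treat it as a binary knapsack problem.
Allowing fractional choices, the relaxed optimum would be about 26.9, but machines are indivisible.
grinder + welder + bender: floor space 4 + 3 + 4 = 11 ≤ 13, output 11 + 5 + 10 = 26.
grinder + welder: floor space 4 + 3 = 7 ≤ 13, output 11 + 5 = 16.
grinder + bender: floor space 4 + 4 = 8 ≤ 13, output 11 + 10 = 21.
Best is grinder, welder, and bender with total output 26.

26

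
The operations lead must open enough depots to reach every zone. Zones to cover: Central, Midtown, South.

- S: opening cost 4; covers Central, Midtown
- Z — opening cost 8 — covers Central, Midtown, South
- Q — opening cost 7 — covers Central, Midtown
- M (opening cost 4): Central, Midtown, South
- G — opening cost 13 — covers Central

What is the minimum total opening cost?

M alone covers Central, Midtown, South — every zone.
Total opening cost: 4.

4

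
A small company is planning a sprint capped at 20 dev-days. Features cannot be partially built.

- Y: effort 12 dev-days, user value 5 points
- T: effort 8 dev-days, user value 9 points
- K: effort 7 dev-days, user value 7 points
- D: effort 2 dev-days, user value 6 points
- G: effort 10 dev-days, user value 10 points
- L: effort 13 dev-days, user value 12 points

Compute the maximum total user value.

25

Take T, D, and G: effort 8 + 2 + 10 = 20 ≤ 20, user value 9 + 6 + 10 = 25.
No other feasible combination does better.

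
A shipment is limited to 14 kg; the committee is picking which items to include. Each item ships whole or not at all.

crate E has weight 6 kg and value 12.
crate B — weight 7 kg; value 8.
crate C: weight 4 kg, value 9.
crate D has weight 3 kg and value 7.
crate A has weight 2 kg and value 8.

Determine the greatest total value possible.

This is an integer program with binary decision variables.
Allowing fractional choices, the relaxed optimum would be about 34.0, but items are indivisible.
crate E + crate C + crate D: weight 6 + 4 + 3 = 13 ≤ 14, value 12 + 9 + 7 = 28.
crate E + crate C + crate A: weight 6 + 4 + 2 = 12 ≤ 14, value 12 + 9 + 8 = 29.
Best is crate E, crate C, and crate A with total value 29.

29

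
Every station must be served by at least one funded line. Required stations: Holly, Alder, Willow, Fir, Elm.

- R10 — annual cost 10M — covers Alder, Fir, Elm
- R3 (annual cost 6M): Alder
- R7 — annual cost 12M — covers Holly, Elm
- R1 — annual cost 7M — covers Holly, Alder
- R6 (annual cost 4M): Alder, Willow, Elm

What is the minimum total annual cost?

Choose R10, R1, and R6: together they cover Holly, Alder, Willow, Fir, Elm — every station.
Total annual cost: 10 + 7 + 4 = 21.

21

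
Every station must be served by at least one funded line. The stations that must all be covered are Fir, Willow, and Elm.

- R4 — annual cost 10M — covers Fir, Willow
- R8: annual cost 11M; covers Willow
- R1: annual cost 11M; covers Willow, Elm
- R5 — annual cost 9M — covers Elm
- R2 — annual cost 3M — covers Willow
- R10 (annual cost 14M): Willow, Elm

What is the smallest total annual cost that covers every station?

This is an integer covering problem.
The greedy cost-per-new-station heuristic would pick R2, R5, and R4 for 22, but a cheaper cover exists.
Choose R4 and R5: together they cover Fir, Willow, Elm — every station.
Total annual cost: 10 + 9 = 19.
No cover costs less than 19.

19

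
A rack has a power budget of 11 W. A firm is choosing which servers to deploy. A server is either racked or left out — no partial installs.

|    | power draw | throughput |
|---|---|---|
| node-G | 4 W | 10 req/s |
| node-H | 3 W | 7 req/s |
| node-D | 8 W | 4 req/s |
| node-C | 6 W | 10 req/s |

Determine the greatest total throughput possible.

20

Treat it as a binary knapsack problem.
Take node-G and node-C: power draw 4 + 6 = 10 ≤ 11, throughput 10 + 10 = 20.
No other feasible combination does better.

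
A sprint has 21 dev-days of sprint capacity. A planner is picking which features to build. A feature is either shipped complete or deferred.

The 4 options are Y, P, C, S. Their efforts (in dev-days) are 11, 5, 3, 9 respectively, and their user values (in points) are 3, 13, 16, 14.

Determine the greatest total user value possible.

P + C + S: effort 5 + 3 + 9 = 17 ≤ 21, user value 13 + 16 + 14 = 43.
Y + P + C: effort 11 + 5 + 3 = 19 ≤ 21, user value 3 + 13 + 16 = 32.
C + S: effort 3 + 9 = 12 ≤ 21, user value 16 + 14 = 30.
Best is P, C, and S with total user value 43.

43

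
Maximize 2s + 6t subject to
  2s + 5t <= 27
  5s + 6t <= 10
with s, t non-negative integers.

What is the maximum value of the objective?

6

(s,t)=(0,1): 2·0+5·1=5≤27, 5·0+6·1=6≤10, objective 6.
(s,t)=(1,0): 2·1+5·0=2≤27, 5·1+6·0=5≤10, objective 2.
(s,t)=(0,0): 2·0+5·0=0≤27, 5·0+6·0=0≤10, objective 0.
No feasible integer point exceeds 6.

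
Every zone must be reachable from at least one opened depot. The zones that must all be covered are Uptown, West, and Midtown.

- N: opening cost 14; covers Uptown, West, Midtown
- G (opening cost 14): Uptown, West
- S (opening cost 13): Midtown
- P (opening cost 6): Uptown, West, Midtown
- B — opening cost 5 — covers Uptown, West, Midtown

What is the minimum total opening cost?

5

This is a weighted set-cover instance.
B alone covers Uptown, West, Midtown — every zone.
Total opening cost: 5.
No cover costs less than 5.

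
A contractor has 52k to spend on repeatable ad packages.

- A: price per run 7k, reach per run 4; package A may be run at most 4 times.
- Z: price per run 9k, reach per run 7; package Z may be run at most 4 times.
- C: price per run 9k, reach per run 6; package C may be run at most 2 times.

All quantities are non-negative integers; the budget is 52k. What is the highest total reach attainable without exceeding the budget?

38

1×A, 4×Z, and 1×C: price 52 ≤ 52, reach 1·4 + 4·7 + 1·6 = 38.
1×A, 3×Z, and 2×C: price 52 ≤ 52, reach 1·4 + 3·7 + 2·6 = 37.
Best is 38.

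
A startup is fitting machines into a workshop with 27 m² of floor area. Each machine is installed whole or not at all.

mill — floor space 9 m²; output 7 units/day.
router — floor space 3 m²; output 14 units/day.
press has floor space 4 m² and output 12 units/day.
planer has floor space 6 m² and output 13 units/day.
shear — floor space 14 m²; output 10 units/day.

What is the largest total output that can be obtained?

49

Allowing fractional choices, the relaxed optimum would be about 49.6, but machines are indivisible.
router + press + planer + shear: floor space 3 + 4 + 6 + 14 = 27 ≤ 27, output 14 + 12 + 13 + 10 = 49.
mill + router + press + planer: floor space 9 + 3 + 4 + 6 = 22 ≤ 27, output 7 + 14 + 12 + 13 = 46.
Best is router, press, planer, and shear with total output 49.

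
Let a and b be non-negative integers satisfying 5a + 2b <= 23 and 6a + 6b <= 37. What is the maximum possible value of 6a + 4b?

(a,b)=(3,3) is feasible, giving 30.
(a,b)=(2,4) is feasible, giving 28.
(a,b)=(4,1) is feasible, giving 28.
Maximum is 30 at (a,b)=(3,3).

30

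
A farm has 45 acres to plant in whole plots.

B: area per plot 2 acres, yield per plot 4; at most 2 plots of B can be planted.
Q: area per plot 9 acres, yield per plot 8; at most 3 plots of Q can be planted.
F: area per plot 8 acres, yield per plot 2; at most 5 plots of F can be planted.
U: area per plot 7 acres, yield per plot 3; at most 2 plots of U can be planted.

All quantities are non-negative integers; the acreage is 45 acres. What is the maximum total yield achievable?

This is a bounded integer knapsack.
B has the best ratio (4/2); taking only B gives at most 2×4 = 8 (stopped by the supply cap of 2).
Mixing does better — 2×B, 3×Q, and 2×U: area 45 ≤ 45, yield 2·4 + 3·8 + 2·3 = 38.

38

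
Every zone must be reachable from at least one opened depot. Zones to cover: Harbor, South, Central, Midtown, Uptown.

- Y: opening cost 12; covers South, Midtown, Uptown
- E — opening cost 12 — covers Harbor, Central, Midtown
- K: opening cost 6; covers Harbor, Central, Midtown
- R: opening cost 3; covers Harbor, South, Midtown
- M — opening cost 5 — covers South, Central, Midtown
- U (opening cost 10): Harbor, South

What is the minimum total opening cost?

This is an integer covering problem.
The greedy cost-per-new-zone heuristic would pick R, M, and Y for 20, but a cheaper cover exists.
Choose Y and K: together they cover Harbor, South, Central, Midtown, Uptown — every zone.
Total opening cost: 12 + 6 = 18.
No cover costs less than 18.

18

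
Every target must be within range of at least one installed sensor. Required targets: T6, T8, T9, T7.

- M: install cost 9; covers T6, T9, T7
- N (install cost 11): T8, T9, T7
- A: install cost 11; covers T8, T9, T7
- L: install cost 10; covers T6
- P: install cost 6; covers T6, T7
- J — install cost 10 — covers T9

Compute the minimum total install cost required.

17

This is a weighted set-cover instance.
Choose N and P: together they cover T6, T8, T9, T7 — every target.
Total install cost: 11 + 6 = 17.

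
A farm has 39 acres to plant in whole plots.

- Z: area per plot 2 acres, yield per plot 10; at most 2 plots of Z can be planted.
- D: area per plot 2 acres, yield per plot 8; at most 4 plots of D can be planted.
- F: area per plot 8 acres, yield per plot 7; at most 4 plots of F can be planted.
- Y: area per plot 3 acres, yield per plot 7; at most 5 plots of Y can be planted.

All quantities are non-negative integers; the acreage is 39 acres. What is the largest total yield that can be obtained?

Z has the best ratio (10/2); taking only Z gives at most 2×10 = 20 (stopped by the supply cap of 2).
Mixing does better — 2×Z, 4×D, 1×F, and 5×Y: area 35 ≤ 39, yield 2·10 + 4·8 + 1·7 + 5·7 = 94.

94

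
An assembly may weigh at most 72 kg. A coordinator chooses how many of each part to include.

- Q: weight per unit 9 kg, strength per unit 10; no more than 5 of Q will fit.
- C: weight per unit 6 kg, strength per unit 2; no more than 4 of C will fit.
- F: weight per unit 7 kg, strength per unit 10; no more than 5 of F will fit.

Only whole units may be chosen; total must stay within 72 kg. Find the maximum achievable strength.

90

F has the best ratio (10/7); taking only F gives at most 5×10 = 50 (stopped by the supply cap of 5).
Mixing does better — 4×Q and 5×F: weight 71 ≤ 72, strength 4·10 + 5·10 = 90.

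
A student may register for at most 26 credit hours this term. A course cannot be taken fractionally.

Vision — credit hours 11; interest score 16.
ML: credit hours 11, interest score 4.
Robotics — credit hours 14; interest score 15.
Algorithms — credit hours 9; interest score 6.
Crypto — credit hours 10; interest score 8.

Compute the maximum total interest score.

Allowing fractional choices, the relaxed optimum would be about 31.8, but courses are indivisible.
Vision + Crypto: credit hours 11 + 10 = 21 ≤ 26, interest score 16 + 8 = 24.
Robotics + Crypto: credit hours 14 + 10 = 24 ≤ 26, interest score 15 + 8 = 23.
Vision + Robotics: credit hours 11 + 14 = 25 ≤ 26, interest score 16 + 15 = 31.
Best is Vision and Robotics with total interest score 31.

31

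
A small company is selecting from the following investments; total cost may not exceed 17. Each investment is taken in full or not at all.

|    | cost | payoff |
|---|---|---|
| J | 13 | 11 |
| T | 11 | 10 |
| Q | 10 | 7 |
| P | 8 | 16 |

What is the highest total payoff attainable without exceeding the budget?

P: cost 8 ≤ 17, payoff 16.
J: cost 13 ≤ 17, payoff 11.
Best is P with total payoff 16.

16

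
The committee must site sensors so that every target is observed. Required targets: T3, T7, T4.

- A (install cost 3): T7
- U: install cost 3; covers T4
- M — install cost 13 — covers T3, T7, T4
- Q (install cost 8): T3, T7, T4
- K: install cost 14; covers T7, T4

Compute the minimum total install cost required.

Q alone covers T3, T7, T4 — every target.
Total install cost: 8.
No cover costs less than 8.

8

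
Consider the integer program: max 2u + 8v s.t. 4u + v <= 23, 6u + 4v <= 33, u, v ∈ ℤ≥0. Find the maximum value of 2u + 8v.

Relaxing integrality, the LP optimum is 66.00 at (u,v) = (0, 8.25), which is not an integer point.
(u,v)=(0,8): 4·0+1·8=8≤23, 6·0+4·8=32≤33, objective 64.
(u,v)=(0,7): 4·0+1·7=7≤23, 6·0+4·7=28≤33, objective 56.
No feasible integer point exceeds 64.

64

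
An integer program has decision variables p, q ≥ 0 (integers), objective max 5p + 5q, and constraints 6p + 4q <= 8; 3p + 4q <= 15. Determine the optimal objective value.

10

(p,q)=(0,2): 6·0+4·2=8≤8, 3·0+4·2=8≤15, objective 10.
(p,q)=(0,1): 6·0+4·1=4≤8, 3·0+4·1=4≤15, objective 5.
No feasible integer point exceeds 10.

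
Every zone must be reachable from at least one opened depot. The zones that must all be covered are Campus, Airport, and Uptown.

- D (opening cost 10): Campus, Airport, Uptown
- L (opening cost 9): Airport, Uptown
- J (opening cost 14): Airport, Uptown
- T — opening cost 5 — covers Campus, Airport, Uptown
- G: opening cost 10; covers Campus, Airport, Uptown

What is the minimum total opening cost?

This is an integer covering problem.
T alone covers Campus, Airport, Uptown — every zone.
Total opening cost: 5.
No cover costs less than 5.

5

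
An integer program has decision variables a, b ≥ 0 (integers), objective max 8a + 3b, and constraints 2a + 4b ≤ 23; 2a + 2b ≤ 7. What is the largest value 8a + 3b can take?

Relaxing integrality, the LP optimum is 28.00 at (a,b) = (3.5, 0), which is not an integer point.
(a,b)=(3,0) is feasible, giving 24.
(a,b)=(2,1) is feasible, giving 19.
(a,b)=(2,0) is feasible, giving 16.
Maximum is 24 at (a,b)=(3,0).

24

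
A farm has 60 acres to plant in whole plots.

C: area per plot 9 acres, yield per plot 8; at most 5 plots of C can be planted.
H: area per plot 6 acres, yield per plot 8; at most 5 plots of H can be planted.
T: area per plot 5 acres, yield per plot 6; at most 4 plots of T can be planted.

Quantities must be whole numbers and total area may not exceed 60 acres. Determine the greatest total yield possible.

1×C, 5×H, and 4×T: area 59 ≤ 60, yield 1·8 + 5·8 + 4·6 = 72.
2×C, 5×H, and 2×T: area 58 ≤ 60, yield 2·8 + 5·8 + 2·6 = 68.
Best is 72.

72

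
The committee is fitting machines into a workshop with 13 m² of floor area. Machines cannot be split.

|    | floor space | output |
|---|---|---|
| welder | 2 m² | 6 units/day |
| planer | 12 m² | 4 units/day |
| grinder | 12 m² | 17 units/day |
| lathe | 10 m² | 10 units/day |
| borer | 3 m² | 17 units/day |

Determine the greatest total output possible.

Allowing fractional choices, the relaxed optimum would be about 34.3, but machines are indivisible.
lathe + borer: floor space 10 + 3 = 13 ≤ 13, output 10 + 17 = 27.
welder + borer: floor space 2 + 3 = 5 ≤ 13, output 6 + 17 = 23.
Best is lathe and borer with total output 27.

27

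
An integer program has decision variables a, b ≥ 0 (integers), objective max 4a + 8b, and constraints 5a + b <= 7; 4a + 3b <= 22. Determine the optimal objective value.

56

(a,b)=(0,7) is feasible, giving 56.
(a,b)=(0,6) is feasible, giving 48.
The best lattice point is (0,7), giving 56.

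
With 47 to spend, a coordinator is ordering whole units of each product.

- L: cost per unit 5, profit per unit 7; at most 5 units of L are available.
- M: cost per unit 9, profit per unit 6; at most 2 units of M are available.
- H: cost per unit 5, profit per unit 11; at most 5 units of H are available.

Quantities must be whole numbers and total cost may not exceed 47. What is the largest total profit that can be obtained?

Take 4×L and 5×H: cost 45 ≤ 47, profit 4·7 + 5·11 = 83.
H has the best ratio (11/5) and is taken to its limit of 5; remaining capacity is filled optimally with the others.

83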